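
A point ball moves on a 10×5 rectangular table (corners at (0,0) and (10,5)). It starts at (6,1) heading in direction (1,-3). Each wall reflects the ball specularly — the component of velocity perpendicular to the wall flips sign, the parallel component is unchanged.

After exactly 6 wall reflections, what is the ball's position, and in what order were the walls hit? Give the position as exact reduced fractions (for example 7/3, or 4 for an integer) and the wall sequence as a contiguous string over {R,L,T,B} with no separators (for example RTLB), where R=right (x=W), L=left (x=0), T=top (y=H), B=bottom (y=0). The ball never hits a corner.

1. t=1/3 → B at (19/3,0); v=(1,3)
2. t=5/3 → T at (8,5); v=(1,-3)
3. t=5/3 → B at (29/3,0); v=(1,3)
4. t=1/3 → R at (10,1); v=(-1,3)
5. t=4/3 → T at (26/3,5); v=(-1,-3)
6. t=5/3 → B at (7,0); v=(-1,3)

Final position: (7,0)
Wall sequence: BTBRTB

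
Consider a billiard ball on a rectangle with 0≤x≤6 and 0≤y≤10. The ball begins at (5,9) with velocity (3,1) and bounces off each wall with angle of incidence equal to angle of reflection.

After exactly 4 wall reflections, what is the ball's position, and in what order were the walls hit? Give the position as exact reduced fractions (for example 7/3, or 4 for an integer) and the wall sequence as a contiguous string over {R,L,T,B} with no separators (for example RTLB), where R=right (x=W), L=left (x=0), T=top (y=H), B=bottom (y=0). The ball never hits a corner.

Final position: (6,20/3)
Wall sequence: RTLR

1. t=1/3 → R at (6,28/3); v=(-3,1)
2. t=2/3 → T at (4,10); v=(-3,-1)
3. t=4/3 → L at (0,26/3); v=(3,-1)
4. t=2 → R at (6,20/3); v=(-3,-1)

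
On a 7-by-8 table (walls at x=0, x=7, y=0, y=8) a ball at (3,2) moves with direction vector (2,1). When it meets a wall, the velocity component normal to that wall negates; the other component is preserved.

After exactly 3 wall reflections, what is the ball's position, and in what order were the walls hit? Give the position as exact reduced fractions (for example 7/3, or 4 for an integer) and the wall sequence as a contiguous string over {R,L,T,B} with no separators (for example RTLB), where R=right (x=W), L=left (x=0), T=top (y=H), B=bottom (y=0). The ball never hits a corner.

Final position: (1,8)
Wall sequence: RLT

1. t=2 → R at (7,4); v=(-2,1)
2. t=7/2 → L at (0,15/2); v=(2,1)
3. t=1/2 → T at (1,8); v=(2,-1)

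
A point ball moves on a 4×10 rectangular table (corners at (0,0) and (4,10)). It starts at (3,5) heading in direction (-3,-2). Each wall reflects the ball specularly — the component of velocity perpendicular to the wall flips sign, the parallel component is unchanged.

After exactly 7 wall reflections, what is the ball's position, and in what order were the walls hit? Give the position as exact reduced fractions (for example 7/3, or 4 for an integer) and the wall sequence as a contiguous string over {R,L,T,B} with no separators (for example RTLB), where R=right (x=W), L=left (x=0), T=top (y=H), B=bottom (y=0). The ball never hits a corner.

1. t=1 → L at (0,3); v=(3,-2)
2. t=4/3 → R at (4,1/3); v=(-3,-2)
3. t=1/6 → B at (7/2,0); v=(-3,2)
4. t=7/6 → L at (0,7/3); v=(3,2)
5. t=4/3 → R at (4,5); v=(-3,2)
6. t=4/3 → L at (0,23/3); v=(3,2)
7. t=7/6 → T at (7/2,10); v=(3,-2)

Final position: (7/2,10)
Wall sequence: LRBLRLT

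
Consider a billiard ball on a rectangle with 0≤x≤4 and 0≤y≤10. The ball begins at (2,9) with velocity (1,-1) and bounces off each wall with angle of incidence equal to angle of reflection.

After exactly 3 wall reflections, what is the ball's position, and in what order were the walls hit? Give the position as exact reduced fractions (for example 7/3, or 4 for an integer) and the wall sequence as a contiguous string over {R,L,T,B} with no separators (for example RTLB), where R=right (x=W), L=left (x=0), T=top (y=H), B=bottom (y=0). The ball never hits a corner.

Final position: (3,0)
Wall sequence: RLB

1. t=2 → R at (4,7); v=(-1,-1)
2. t=4 → L at (0,3); v=(1,-1)
3. t=3 → B at (3,0); v=(1,1)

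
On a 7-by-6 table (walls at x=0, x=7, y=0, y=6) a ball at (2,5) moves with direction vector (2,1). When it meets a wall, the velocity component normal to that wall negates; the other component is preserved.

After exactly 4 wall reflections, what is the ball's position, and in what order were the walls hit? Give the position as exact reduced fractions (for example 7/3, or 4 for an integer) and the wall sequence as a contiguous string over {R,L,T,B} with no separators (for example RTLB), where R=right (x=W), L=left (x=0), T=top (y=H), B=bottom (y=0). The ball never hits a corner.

Final position: (2,0)
Wall sequence: TRLB

1. t=1 → T at (4,6); v=(2,-1)
2. t=3/2 → R at (7,9/2); v=(-2,-1)
3. t=7/2 → L at (0,1); v=(2,-1)
4. t=1 → B at (2,0); v=(2,1)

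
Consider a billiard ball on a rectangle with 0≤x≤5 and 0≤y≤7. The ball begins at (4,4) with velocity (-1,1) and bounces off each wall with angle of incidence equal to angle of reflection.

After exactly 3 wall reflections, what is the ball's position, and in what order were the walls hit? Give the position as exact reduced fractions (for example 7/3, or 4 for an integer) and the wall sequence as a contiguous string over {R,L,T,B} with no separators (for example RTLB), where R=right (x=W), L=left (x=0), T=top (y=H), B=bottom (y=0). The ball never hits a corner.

1. t=3 → T at (1,7); v=(-1,-1)
2. t=1 → L at (0,6); v=(1,-1)
3. t=5 → R at (5,1); v=(-1,-1)

Final position: (5,1)
Wall sequence: TLR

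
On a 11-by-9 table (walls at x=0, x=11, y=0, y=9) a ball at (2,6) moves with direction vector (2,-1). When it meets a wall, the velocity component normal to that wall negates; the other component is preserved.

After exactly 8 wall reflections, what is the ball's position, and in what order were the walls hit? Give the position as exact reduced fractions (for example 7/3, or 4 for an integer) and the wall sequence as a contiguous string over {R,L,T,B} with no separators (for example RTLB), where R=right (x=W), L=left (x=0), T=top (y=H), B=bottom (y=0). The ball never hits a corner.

Final position: (11,5/2)
Wall sequence: RBLTRLBR

1. t=9/2 → R at (11,3/2); v=(-2,-1)
2. t=3/2 → B at (8,0); v=(-2,1)
3. t=4 → L at (0,4); v=(2,1)
4. t=5 → T at (10,9); v=(2,-1)
5. t=1/2 → R at (11,17/2); v=(-2,-1)
6. t=11/2 → L at (0,3); v=(2,-1)
7. t=3 → B at (6,0); v=(2,1)
8. t=5/2 → R at (11,5/2); v=(-2,1)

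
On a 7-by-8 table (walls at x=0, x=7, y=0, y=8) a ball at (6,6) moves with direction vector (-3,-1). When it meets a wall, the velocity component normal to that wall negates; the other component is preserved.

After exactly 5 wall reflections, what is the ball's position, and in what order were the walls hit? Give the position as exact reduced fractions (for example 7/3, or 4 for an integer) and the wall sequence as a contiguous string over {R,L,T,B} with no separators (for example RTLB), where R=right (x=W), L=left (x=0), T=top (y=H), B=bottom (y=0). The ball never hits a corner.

Final position: (7,3)
Wall sequence: LRBLR

1. t=2 → L at (0,4); v=(3,-1)
2. t=7/3 → R at (7,5/3); v=(-3,-1)
3. t=5/3 → B at (2,0); v=(-3,1)
4. t=2/3 → L at (0,2/3); v=(3,1)
5. t=7/3 → R at (7,3); v=(-3,1)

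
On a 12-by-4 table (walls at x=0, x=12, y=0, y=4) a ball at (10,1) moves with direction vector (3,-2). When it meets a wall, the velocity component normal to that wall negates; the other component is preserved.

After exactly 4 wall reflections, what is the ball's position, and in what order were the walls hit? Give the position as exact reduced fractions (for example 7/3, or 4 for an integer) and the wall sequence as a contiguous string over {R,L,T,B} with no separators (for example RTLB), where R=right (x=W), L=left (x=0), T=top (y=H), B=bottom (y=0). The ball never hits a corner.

1. t=1/2 → B at (23/2,0); v=(3,2)
2. t=1/6 → R at (12,1/3); v=(-3,2)
3. t=11/6 → T at (13/2,4); v=(-3,-2)
4. t=2 → B at (1/2,0); v=(-3,2)

Final position: (1/2,0)
Wall sequence: BRTB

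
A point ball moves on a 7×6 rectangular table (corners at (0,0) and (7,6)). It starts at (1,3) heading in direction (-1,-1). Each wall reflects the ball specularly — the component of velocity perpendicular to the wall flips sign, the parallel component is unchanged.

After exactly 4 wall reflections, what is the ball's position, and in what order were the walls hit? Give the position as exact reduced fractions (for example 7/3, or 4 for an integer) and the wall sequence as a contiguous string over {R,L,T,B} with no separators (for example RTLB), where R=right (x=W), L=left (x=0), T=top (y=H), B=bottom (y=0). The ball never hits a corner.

1. t=1 → L at (0,2); v=(1,-1)
2. t=2 → B at (2,0); v=(1,1)
3. t=5 → R at (7,5); v=(-1,1)
4. t=1 → T at (6,6); v=(-1,-1)

Final position: (6,6)
Wall sequence: LBRT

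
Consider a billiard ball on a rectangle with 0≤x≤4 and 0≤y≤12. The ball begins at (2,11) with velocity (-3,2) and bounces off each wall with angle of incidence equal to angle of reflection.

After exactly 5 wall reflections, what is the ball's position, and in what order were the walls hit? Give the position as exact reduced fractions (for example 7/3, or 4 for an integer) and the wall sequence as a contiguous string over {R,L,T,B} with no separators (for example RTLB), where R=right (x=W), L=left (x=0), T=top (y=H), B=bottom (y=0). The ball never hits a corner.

1. t=1/2 → T at (1/2,12); v=(-3,-2)
2. t=1/6 → L at (0,35/3); v=(3,-2)
3. t=4/3 → R at (4,9); v=(-3,-2)
4. t=4/3 → L at (0,19/3); v=(3,-2)
5. t=4/3 → R at (4,11/3); v=(-3,-2)

Final position: (4,11/3)
Wall sequence: TLRLR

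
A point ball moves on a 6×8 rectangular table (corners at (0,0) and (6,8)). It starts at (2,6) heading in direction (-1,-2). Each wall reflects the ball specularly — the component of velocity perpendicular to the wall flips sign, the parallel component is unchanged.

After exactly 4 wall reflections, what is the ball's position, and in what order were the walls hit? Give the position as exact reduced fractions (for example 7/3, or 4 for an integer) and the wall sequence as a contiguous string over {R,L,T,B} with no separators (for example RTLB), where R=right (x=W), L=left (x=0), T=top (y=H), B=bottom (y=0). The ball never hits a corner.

1. t=2 → L at (0,2); v=(1,-2)
2. t=1 → B at (1,0); v=(1,2)
3. t=4 → T at (5,8); v=(1,-2)
4. t=1 → R at (6,6); v=(-1,-2)

Final position: (6,6)
Wall sequence: LBTR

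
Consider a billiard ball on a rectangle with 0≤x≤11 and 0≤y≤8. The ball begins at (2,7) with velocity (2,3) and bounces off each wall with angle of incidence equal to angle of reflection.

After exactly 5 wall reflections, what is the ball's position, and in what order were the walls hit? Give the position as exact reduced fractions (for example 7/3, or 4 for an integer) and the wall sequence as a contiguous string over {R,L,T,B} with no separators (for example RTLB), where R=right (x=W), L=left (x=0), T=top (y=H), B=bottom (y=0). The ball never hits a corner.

Final position: (10/3,0)
Wall sequence: TBRTB

1. t=1/3 → T at (8/3,8); v=(2,-3)
2. t=8/3 → B at (8,0); v=(2,3)
3. t=3/2 → R at (11,9/2); v=(-2,3)
4. t=7/6 → T at (26/3,8); v=(-2,-3)
5. t=8/3 → B at (10/3,0); v=(-2,3)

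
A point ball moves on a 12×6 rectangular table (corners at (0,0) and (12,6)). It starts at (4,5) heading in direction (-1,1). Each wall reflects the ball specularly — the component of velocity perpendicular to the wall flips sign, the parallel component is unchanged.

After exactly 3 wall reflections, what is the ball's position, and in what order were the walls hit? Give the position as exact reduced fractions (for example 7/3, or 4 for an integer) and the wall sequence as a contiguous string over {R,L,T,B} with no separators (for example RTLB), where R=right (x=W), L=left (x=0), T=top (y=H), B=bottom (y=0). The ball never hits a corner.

Final position: (3,0)
Wall sequence: TLB

1. t=1 → T at (3,6); v=(-1,-1)
2. t=3 → L at (0,3); v=(1,-1)
3. t=3 → B at (3,0); v=(1,1)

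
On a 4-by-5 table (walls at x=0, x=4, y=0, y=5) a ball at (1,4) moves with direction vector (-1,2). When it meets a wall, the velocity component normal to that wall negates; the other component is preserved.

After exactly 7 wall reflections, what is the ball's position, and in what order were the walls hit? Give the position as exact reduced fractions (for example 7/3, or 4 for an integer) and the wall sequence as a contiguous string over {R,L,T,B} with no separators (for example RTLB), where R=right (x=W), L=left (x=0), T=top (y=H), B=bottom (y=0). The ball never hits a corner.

Final position: (0,2)
Wall sequence: TLBRTBL

1. t=1/2 → T at (1/2,5); v=(-1,-2)
2. t=1/2 → L at (0,4); v=(1,-2)
3. t=2 → B at (2,0); v=(1,2)
4. t=2 → R at (4,4); v=(-1,2)
5. t=1/2 → T at (7/2,5); v=(-1,-2)
6. t=5/2 → B at (1,0); v=(-1,2)
7. t=1 → L at (0,2); v=(1,2)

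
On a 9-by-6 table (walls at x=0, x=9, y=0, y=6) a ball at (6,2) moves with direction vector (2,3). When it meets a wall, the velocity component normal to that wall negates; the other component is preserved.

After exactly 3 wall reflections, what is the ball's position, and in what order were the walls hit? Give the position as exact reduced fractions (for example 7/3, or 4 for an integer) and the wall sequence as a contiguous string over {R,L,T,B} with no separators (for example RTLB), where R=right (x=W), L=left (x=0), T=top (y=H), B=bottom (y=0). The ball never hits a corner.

Final position: (16/3,0)
Wall sequence: TRB

1. t=4/3 → T at (26/3,6); v=(2,-3)
2. t=1/6 → R at (9,11/2); v=(-2,-3)
3. t=11/6 → B at (16/3,0); v=(-2,3)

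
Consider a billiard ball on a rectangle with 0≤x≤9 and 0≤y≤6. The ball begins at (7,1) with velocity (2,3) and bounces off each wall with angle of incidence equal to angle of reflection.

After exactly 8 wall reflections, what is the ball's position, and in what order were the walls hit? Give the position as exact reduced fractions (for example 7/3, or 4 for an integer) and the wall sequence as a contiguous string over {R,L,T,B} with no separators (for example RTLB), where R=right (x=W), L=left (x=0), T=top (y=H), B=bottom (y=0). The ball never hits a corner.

Final position: (9,5)
Wall sequence: RTBLTBTR

1. t=1 → R at (9,4); v=(-2,3)
2. t=2/3 → T at (23/3,6); v=(-2,-3)
3. t=2 → B at (11/3,0); v=(-2,3)
4. t=11/6 → L at (0,11/2); v=(2,3)
5. t=1/6 → T at (1/3,6); v=(2,-3)
6. t=2 → B at (13/3,0); v=(2,3)
7. t=2 → T at (25/3,6); v=(2,-3)
8. t=1/3 → R at (9,5); v=(-2,-3)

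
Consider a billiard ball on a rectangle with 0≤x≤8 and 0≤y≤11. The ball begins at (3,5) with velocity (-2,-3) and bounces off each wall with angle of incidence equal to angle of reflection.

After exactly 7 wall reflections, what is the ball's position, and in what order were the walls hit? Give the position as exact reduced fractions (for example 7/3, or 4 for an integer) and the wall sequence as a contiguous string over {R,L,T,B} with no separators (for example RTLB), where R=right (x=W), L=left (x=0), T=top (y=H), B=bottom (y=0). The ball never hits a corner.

1. t=3/2 → L at (0,1/2); v=(2,-3)
2. t=1/6 → B at (1/3,0); v=(2,3)
3. t=11/3 → T at (23/3,11); v=(2,-3)
4. t=1/6 → R at (8,21/2); v=(-2,-3)
5. t=7/2 → B at (1,0); v=(-2,3)
6. t=1/2 → L at (0,3/2); v=(2,3)
7. t=19/6 → T at (19/3,11); v=(2,-3)

Final position: (19/3,11)
Wall sequence: LBTRBLT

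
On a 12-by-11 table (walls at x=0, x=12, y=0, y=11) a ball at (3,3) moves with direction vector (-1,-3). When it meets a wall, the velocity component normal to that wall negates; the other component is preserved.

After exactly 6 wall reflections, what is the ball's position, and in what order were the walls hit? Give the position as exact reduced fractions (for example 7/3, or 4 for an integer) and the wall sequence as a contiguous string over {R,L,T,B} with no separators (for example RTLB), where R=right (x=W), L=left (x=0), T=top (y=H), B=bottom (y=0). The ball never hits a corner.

1. t=1 → B at (2,0); v=(-1,3)
2. t=2 → L at (0,6); v=(1,3)
3. t=5/3 → T at (5/3,11); v=(1,-3)
4. t=11/3 → B at (16/3,0); v=(1,3)
5. t=11/3 → T at (9,11); v=(1,-3)
6. t=3 → R at (12,2); v=(-1,-3)

Final position: (12,2)
Wall sequence: BLTBTR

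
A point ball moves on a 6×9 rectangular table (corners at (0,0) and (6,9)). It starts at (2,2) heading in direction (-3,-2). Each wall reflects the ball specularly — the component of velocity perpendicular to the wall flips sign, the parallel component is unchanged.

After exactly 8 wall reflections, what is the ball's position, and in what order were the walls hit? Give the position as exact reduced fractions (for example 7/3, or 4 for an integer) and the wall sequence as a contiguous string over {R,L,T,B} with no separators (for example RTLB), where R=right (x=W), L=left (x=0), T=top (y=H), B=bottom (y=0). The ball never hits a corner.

1. t=2/3 → L at (0,2/3); v=(3,-2)
2. t=1/3 → B at (1,0); v=(3,2)
3. t=5/3 → R at (6,10/3); v=(-3,2)
4. t=2 → L at (0,22/3); v=(3,2)
5. t=5/6 → T at (5/2,9); v=(3,-2)
6. t=7/6 → R at (6,20/3); v=(-3,-2)
7. t=2 → L at (0,8/3); v=(3,-2)
8. t=4/3 → B at (4,0); v=(3,2)

Final position: (4,0)
Wall sequence: LBRLTRLB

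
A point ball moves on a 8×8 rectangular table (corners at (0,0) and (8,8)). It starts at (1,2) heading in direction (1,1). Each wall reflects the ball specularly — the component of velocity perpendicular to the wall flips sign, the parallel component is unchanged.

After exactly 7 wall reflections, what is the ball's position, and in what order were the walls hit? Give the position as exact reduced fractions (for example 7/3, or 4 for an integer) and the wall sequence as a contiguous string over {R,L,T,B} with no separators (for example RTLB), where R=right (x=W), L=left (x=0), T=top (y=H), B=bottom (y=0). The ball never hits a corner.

Final position: (1,0)
Wall sequence: TRBLTRB

1. t=6 → T at (7,8); v=(1,-1)
2. t=1 → R at (8,7); v=(-1,-1)
3. t=7 → B at (1,0); v=(-1,1)
4. t=1 → L at (0,1); v=(1,1)
5. t=7 → T at (7,8); v=(1,-1)
6. t=1 → R at (8,7); v=(-1,-1)
7. t=7 → B at (1,0); v=(-1,1)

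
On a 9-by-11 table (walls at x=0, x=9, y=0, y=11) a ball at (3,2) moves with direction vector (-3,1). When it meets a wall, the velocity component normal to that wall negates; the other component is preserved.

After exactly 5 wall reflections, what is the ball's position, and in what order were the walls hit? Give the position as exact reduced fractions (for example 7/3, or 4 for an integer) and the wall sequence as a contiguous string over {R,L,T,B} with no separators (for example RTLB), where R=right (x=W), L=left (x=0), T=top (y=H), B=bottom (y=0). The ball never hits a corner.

Final position: (9,10)
Wall sequence: LRLTR

1. t=1 → L at (0,3); v=(3,1)
2. t=3 → R at (9,6); v=(-3,1)
3. t=3 → L at (0,9); v=(3,1)
4. t=2 → T at (6,11); v=(3,-1)
5. t=1 → R at (9,10); v=(-3,-1)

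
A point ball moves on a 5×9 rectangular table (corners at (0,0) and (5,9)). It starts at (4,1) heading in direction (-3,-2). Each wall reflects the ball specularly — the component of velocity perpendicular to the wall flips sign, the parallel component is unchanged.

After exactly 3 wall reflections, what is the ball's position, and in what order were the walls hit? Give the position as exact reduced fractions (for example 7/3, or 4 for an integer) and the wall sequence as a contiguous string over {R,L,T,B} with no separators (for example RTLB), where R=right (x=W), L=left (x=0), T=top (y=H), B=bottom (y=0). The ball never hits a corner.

Final position: (5,5)
Wall sequence: BLR

1. t=1/2 → B at (5/2,0); v=(-3,2)
2. t=5/6 → L at (0,5/3); v=(3,2)
3. t=5/3 → R at (5,5); v=(-3,2)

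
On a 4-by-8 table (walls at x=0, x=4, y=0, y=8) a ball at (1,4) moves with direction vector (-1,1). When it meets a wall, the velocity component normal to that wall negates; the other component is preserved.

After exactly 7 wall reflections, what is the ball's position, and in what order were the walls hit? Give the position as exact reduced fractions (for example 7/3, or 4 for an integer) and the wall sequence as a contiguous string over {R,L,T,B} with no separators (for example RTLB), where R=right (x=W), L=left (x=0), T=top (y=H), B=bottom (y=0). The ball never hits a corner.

Final position: (0,5)
Wall sequence: LTRLBRL

1. t=1 → L at (0,5); v=(1,1)
2. t=3 → T at (3,8); v=(1,-1)
3. t=1 → R at (4,7); v=(-1,-1)
4. t=4 → L at (0,3); v=(1,-1)
5. t=3 → B at (3,0); v=(1,1)
6. t=1 → R at (4,1); v=(-1,1)
7. t=4 → L at (0,5); v=(1,1)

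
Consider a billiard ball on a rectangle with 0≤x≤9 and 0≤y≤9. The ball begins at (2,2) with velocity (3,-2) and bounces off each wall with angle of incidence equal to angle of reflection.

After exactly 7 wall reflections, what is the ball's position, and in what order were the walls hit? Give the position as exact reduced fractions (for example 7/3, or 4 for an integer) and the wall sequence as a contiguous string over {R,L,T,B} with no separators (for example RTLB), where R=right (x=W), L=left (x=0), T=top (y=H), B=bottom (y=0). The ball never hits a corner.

1. t=1 → B at (5,0); v=(3,2)
2. t=4/3 → R at (9,8/3); v=(-3,2)
3. t=3 → L at (0,26/3); v=(3,2)
4. t=1/6 → T at (1/2,9); v=(3,-2)
5. t=17/6 → R at (9,10/3); v=(-3,-2)
6. t=5/3 → B at (4,0); v=(-3,2)
7. t=4/3 → L at (0,8/3); v=(3,2)

Final position: (0,8/3)
Wall sequence: BRLTRBL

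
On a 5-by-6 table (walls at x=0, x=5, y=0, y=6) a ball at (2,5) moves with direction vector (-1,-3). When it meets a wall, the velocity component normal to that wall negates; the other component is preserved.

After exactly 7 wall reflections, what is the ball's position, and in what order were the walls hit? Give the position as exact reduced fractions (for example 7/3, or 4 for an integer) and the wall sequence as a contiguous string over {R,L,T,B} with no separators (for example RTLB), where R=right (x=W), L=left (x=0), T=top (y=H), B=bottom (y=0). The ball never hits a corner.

Final position: (7/3,0)
Wall sequence: BLTBRTB

1. t=5/3 → B at (1/3,0); v=(-1,3)
2. t=1/3 → L at (0,1); v=(1,3)
3. t=5/3 → T at (5/3,6); v=(1,-3)
4. t=2 → B at (11/3,0); v=(1,3)
5. t=4/3 → R at (5,4); v=(-1,3)
6. t=2/3 → T at (13/3,6); v=(-1,-3)
7. t=2 → B at (7/3,0); v=(-1,3)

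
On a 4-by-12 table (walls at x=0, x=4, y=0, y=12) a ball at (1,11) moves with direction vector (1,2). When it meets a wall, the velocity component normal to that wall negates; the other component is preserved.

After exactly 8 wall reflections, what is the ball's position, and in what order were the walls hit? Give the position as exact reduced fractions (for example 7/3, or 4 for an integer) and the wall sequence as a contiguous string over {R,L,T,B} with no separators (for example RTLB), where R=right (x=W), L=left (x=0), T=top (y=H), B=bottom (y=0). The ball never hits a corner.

1. t=1/2 → T at (3/2,12); v=(1,-2)
2. t=5/2 → R at (4,7); v=(-1,-2)
3. t=7/2 → B at (1/2,0); v=(-1,2)
4. t=1/2 → L at (0,1); v=(1,2)
5. t=4 → R at (4,9); v=(-1,2)
6. t=3/2 → T at (5/2,12); v=(-1,-2)
7. t=5/2 → L at (0,7); v=(1,-2)
8. t=7/2 → B at (7/2,0); v=(1,2)

Final position: (7/2,0)
Wall sequence: TRBLRTLB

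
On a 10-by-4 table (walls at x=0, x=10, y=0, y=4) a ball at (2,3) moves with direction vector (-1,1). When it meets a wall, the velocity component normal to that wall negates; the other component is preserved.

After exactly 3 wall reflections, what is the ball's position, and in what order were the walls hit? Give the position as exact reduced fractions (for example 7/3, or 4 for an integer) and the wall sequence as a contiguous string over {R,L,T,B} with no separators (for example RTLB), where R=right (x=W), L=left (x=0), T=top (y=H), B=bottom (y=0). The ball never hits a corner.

1. t=1 → T at (1,4); v=(-1,-1)
2. t=1 → L at (0,3); v=(1,-1)
3. t=3 → B at (3,0); v=(1,1)

Final position: (3,0)
Wall sequence: TLB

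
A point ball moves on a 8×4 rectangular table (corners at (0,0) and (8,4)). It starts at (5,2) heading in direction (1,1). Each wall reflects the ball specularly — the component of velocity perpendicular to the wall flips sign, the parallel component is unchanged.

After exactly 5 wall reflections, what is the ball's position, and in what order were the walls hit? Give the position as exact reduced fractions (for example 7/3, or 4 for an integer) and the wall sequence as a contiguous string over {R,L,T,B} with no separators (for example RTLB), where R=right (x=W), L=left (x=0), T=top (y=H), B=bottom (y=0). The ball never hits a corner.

Final position: (0,3)
Wall sequence: TRBTL

1. t=2 → T at (7,4); v=(1,-1)
2. t=1 → R at (8,3); v=(-1,-1)
3. t=3 → B at (5,0); v=(-1,1)
4. t=4 → T at (1,4); v=(-1,-1)
5. t=1 → L at (0,3); v=(1,-1)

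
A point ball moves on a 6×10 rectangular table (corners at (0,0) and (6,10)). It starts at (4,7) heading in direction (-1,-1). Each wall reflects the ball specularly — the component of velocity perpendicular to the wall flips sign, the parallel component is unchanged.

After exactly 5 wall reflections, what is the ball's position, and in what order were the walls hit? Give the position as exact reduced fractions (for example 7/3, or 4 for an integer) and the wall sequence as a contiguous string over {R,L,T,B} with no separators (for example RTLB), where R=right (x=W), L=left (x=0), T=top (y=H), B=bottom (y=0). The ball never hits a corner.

1. t=4 → L at (0,3); v=(1,-1)
2. t=3 → B at (3,0); v=(1,1)
3. t=3 → R at (6,3); v=(-1,1)
4. t=6 → L at (0,9); v=(1,1)
5. t=1 → T at (1,10); v=(1,-1)

Final position: (1,10)
Wall sequence: LBRLT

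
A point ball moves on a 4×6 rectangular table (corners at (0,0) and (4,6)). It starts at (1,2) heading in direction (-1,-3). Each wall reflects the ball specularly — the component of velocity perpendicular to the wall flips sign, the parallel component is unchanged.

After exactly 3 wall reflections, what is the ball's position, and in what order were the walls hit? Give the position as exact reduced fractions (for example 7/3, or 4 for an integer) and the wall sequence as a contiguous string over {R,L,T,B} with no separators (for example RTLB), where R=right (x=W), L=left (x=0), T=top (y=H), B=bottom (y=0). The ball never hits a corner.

Final position: (5/3,6)
Wall sequence: BLT

1. t=2/3 → B at (1/3,0); v=(-1,3)
2. t=1/3 → L at (0,1); v=(1,3)
3. t=5/3 → T at (5/3,6); v=(1,-3)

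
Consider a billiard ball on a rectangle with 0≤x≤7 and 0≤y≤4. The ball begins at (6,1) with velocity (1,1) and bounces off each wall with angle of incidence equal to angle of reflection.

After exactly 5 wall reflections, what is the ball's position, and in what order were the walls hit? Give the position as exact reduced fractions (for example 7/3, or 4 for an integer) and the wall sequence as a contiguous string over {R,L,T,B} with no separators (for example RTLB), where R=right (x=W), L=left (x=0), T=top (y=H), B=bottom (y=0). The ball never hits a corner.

1. t=1 → R at (7,2); v=(-1,1)
2. t=2 → T at (5,4); v=(-1,-1)
3. t=4 → B at (1,0); v=(-1,1)
4. t=1 → L at (0,1); v=(1,1)
5. t=3 → T at (3,4); v=(1,-1)

Final position: (3,4)
Wall sequence: RTBLT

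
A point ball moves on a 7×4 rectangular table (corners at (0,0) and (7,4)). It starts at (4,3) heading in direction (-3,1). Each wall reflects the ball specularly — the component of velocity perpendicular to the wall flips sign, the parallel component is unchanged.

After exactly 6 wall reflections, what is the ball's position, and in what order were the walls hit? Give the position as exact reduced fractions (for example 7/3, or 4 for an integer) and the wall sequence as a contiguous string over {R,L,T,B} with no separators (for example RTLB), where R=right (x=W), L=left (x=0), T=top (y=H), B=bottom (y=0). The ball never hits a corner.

1. t=1 → T at (1,4); v=(-3,-1)
2. t=1/3 → L at (0,11/3); v=(3,-1)
3. t=7/3 → R at (7,4/3); v=(-3,-1)
4. t=4/3 → B at (3,0); v=(-3,1)
5. t=1 → L at (0,1); v=(3,1)
6. t=7/3 → R at (7,10/3); v=(-3,1)

Final position: (7,10/3)
Wall sequence: TLRBLR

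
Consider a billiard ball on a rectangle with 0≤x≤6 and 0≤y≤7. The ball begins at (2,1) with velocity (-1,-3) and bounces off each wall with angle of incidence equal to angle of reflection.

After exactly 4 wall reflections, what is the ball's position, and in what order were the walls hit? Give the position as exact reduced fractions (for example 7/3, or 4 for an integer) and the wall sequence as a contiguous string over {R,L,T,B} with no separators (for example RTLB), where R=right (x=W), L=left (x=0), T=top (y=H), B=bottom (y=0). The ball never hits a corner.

1. t=1/3 → B at (5/3,0); v=(-1,3)
2. t=5/3 → L at (0,5); v=(1,3)
3. t=2/3 → T at (2/3,7); v=(1,-3)
4. t=7/3 → B at (3,0); v=(1,3)

Final position: (3,0)
Wall sequence: BLTB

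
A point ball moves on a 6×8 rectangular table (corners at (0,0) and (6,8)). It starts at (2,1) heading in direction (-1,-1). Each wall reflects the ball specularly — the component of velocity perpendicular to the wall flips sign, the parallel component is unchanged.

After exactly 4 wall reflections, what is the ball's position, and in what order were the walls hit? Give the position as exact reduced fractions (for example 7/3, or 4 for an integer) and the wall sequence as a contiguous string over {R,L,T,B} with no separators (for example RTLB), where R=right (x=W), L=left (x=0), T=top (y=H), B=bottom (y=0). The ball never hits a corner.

1. t=1 → B at (1,0); v=(-1,1)
2. t=1 → L at (0,1); v=(1,1)
3. t=6 → R at (6,7); v=(-1,1)
4. t=1 → T at (5,8); v=(-1,-1)

Final position: (5,8)
Wall sequence: BLRT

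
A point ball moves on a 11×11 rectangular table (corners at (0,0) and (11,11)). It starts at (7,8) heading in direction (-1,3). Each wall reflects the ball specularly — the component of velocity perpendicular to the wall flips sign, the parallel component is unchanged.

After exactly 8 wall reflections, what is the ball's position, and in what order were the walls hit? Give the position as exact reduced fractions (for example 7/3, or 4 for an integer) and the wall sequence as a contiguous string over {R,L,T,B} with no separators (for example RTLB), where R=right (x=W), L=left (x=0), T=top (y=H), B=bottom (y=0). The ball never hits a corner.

1. t=1 → T at (6,11); v=(-1,-3)
2. t=11/3 → B at (7/3,0); v=(-1,3)
3. t=7/3 → L at (0,7); v=(1,3)
4. t=4/3 → T at (4/3,11); v=(1,-3)
5. t=11/3 → B at (5,0); v=(1,3)
6. t=11/3 → T at (26/3,11); v=(1,-3)
7. t=7/3 → R at (11,4); v=(-1,-3)
8. t=4/3 → B at (29/3,0); v=(-1,3)

Final position: (29/3,0)
Wall sequence: TBLTBTRB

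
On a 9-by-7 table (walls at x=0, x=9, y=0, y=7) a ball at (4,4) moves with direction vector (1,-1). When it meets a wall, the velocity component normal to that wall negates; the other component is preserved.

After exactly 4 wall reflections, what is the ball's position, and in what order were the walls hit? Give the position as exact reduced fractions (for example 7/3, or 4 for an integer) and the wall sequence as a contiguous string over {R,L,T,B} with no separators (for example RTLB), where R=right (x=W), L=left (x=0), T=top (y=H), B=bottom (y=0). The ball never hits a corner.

Final position: (0,4)
Wall sequence: BRTL

1. t=4 → B at (8,0); v=(1,1)
2. t=1 → R at (9,1); v=(-1,1)
3. t=6 → T at (3,7); v=(-1,-1)
4. t=3 → L at (0,4); v=(1,-1)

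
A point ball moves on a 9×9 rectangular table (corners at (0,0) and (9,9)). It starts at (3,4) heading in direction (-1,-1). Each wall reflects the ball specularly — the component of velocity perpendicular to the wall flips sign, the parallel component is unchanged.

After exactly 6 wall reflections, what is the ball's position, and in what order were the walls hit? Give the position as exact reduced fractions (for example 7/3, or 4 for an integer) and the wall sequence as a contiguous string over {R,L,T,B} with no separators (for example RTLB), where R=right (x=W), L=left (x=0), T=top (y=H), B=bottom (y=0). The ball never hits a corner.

1. t=3 → L at (0,1); v=(1,-1)
2. t=1 → B at (1,0); v=(1,1)
3. t=8 → R at (9,8); v=(-1,1)
4. t=1 → T at (8,9); v=(-1,-1)
5. t=8 → L at (0,1); v=(1,-1)
6. t=1 → B at (1,0); v=(1,1)

Final position: (1,0)
Wall sequence: LBRTLB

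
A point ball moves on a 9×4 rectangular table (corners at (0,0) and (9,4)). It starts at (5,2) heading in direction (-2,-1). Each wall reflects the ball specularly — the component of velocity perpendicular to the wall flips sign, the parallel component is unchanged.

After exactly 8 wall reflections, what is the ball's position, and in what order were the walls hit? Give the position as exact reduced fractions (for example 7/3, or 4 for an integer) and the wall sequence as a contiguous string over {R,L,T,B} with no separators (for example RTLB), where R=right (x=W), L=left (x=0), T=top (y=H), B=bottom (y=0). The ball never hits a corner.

Final position: (9,2)
Wall sequence: BLTRBLTR

1. t=2 → B at (1,0); v=(-2,1)
2. t=1/2 → L at (0,1/2); v=(2,1)
3. t=7/2 → T at (7,4); v=(2,-1)
4. t=1 → R at (9,3); v=(-2,-1)
5. t=3 → B at (3,0); v=(-2,1)
6. t=3/2 → L at (0,3/2); v=(2,1)
7. t=5/2 → T at (5,4); v=(2,-1)
8. t=2 → R at (9,2); v=(-2,-1)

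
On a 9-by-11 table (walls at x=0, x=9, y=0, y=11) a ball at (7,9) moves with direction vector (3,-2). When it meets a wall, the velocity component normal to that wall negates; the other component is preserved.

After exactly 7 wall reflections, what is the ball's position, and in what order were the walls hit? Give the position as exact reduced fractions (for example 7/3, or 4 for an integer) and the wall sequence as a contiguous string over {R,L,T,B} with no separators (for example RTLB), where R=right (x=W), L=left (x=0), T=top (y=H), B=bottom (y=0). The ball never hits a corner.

Final position: (9,17/3)
Wall sequence: RLBRLTR

1. t=2/3 → R at (9,23/3); v=(-3,-2)
2. t=3 → L at (0,5/3); v=(3,-2)
3. t=5/6 → B at (5/2,0); v=(3,2)
4. t=13/6 → R at (9,13/3); v=(-3,2)
5. t=3 → L at (0,31/3); v=(3,2)
6. t=1/3 → T at (1,11); v=(3,-2)
7. t=8/3 → R at (9,17/3); v=(-3,-2)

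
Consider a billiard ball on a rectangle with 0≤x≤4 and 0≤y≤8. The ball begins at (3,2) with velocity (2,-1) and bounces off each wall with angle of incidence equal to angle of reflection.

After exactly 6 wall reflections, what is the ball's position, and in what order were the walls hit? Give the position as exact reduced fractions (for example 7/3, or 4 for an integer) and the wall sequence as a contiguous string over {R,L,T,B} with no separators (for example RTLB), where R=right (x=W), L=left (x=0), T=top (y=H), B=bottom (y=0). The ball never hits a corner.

Final position: (4,13/2)
Wall sequence: RBLRLR

1. t=1/2 → R at (4,3/2); v=(-2,-1)
2. t=3/2 → B at (1,0); v=(-2,1)
3. t=1/2 → L at (0,1/2); v=(2,1)
4. t=2 → R at (4,5/2); v=(-2,1)
5. t=2 → L at (0,9/2); v=(2,1)
6. t=2 → R at (4,13/2); v=(-2,1)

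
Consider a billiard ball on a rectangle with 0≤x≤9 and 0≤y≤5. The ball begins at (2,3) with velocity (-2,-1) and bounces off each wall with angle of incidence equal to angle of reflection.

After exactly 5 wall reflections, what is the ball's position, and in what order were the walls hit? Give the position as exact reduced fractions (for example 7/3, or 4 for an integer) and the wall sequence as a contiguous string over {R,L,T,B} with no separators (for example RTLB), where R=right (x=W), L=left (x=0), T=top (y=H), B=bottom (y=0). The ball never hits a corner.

1. t=1 → L at (0,2); v=(2,-1)
2. t=2 → B at (4,0); v=(2,1)
3. t=5/2 → R at (9,5/2); v=(-2,1)
4. t=5/2 → T at (4,5); v=(-2,-1)
5. t=2 → L at (0,3); v=(2,-1)

Final position: (0,3)
Wall sequence: LBRTL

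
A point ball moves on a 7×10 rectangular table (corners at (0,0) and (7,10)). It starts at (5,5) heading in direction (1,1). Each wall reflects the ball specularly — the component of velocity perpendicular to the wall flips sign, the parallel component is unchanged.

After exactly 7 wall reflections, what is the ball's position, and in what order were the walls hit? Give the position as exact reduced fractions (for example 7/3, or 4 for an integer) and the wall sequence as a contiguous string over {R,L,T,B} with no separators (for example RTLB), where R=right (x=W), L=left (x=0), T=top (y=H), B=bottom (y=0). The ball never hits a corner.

1. t=2 → R at (7,7); v=(-1,1)
2. t=3 → T at (4,10); v=(-1,-1)
3. t=4 → L at (0,6); v=(1,-1)
4. t=6 → B at (6,0); v=(1,1)
5. t=1 → R at (7,1); v=(-1,1)
6. t=7 → L at (0,8); v=(1,1)
7. t=2 → T at (2,10); v=(1,-1)

Final position: (2,10)
Wall sequence: RTLBRLT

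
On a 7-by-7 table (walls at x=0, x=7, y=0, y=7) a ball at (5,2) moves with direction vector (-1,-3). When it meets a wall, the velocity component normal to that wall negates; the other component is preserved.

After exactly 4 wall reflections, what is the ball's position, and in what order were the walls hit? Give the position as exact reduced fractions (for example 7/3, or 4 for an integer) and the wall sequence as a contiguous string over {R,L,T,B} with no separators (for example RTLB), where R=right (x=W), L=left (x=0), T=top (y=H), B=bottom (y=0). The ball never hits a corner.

Final position: (1/3,0)
Wall sequence: BTLB

1. t=2/3 → B at (13/3,0); v=(-1,3)
2. t=7/3 → T at (2,7); v=(-1,-3)
3. t=2 → L at (0,1); v=(1,-3)
4. t=1/3 → B at (1/3,0); v=(1,3)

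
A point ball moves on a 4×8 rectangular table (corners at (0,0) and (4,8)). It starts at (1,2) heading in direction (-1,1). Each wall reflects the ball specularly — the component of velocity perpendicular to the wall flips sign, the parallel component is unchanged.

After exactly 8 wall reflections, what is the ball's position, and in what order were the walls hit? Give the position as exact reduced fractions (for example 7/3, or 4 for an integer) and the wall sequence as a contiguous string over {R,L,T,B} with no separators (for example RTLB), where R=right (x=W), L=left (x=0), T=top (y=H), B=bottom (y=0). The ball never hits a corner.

Final position: (4,7)
Wall sequence: LRTLRBLR

1. t=1 → L at (0,3); v=(1,1)
2. t=4 → R at (4,7); v=(-1,1)
3. t=1 → T at (3,8); v=(-1,-1)
4. t=3 → L at (0,5); v=(1,-1)
5. t=4 → R at (4,1); v=(-1,-1)
6. t=1 → B at (3,0); v=(-1,1)
7. t=3 → L at (0,3); v=(1,1)
8. t=4 → R at (4,7); v=(-1,1)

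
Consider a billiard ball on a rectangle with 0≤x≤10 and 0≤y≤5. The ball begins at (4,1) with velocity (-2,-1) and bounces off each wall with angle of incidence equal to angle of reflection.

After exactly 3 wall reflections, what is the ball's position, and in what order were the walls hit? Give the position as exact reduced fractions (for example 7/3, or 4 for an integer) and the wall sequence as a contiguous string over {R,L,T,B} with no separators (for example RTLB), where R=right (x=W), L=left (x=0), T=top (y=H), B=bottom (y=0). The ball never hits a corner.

Final position: (8,5)
Wall sequence: BLT

1. t=1 → B at (2,0); v=(-2,1)
2. t=1 → L at (0,1); v=(2,1)
3. t=4 → T at (8,5); v=(2,-1)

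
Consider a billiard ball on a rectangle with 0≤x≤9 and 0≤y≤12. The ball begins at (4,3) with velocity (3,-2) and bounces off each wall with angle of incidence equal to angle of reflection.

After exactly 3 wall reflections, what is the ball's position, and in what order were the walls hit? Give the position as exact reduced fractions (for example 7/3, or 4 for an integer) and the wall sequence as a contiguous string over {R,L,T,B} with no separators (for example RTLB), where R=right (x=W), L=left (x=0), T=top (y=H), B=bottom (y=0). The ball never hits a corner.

1. t=3/2 → B at (17/2,0); v=(3,2)
2. t=1/6 → R at (9,1/3); v=(-3,2)
3. t=3 → L at (0,19/3); v=(3,2)

Final position: (0,19/3)
Wall sequence: BRL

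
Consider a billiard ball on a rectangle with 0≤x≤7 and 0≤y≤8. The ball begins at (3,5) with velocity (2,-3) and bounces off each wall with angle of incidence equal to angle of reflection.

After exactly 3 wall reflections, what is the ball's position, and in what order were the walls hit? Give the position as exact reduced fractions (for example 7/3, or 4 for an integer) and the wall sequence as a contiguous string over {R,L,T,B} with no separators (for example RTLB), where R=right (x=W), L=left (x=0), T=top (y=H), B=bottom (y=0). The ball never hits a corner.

1. t=5/3 → B at (19/3,0); v=(2,3)
2. t=1/3 → R at (7,1); v=(-2,3)
3. t=7/3 → T at (7/3,8); v=(-2,-3)

Final position: (7/3,8)
Wall sequence: BRT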